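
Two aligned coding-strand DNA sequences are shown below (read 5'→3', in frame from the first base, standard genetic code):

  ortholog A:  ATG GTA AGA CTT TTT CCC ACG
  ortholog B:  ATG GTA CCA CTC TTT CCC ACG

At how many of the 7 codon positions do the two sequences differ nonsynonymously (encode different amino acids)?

Codon 1: ATG Met / ATG Met — identical.
Codon 2: GTA Val / GTA Val — identical.
Codon 3: AGA Arg / CCA Pro — nonsynonymous.
Codon 4: CTT Leu / CTC Leu — synonymous.
Codon 5: TTT Phe / TTT Phe — identical.
Codon 6: CCC Pro / CCC Pro — identical.
Codon 7: ACG Thr / ACG Thr — identical.
Nonsynonymous differences: 1.

1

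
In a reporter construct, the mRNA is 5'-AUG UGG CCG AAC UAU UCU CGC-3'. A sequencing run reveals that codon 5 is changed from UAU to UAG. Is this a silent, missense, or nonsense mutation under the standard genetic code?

nonsense

Position 15 falls in codon 5: UAU → Tyr.
After the substitution the codon is UAG → Stop.
The new codon is a stop codon, so this is a nonsense mutation.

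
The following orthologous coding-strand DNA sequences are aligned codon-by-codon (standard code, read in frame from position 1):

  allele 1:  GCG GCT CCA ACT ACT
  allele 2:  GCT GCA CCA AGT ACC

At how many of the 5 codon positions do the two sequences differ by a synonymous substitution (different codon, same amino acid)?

Codon 1: GCG Ala / GCT Ala — synonymous.
Codon 2: GCT Ala / GCA Ala — synonymous.
Codon 3: CCA Pro / CCA Pro — identical.
Codon 4: ACT Thr / AGT Ser — nonsynonymous.
Codon 5: ACT Thr / ACC Thr — synonymous.
Synonymous differences: 3.

3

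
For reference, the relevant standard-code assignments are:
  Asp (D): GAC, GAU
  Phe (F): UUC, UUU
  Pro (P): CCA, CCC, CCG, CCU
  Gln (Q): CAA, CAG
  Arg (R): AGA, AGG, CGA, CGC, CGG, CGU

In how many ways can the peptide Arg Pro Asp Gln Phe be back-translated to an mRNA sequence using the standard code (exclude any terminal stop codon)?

192

Arg: 6 codons.
Pro: 4 codons.
Asp: 2 codons.
Gln: 2 codons.
Phe: 2 codons.
6 × 4 × 2 × 2 × 2 = 192.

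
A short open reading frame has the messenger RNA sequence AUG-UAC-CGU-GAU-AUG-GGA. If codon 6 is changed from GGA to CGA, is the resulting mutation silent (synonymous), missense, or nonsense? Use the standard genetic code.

Position 16 falls in codon 6: GGA → Gly.
After the substitution the codon is CGA → Arg.
Gly ≠ Arg, so this is a missense mutation.

missense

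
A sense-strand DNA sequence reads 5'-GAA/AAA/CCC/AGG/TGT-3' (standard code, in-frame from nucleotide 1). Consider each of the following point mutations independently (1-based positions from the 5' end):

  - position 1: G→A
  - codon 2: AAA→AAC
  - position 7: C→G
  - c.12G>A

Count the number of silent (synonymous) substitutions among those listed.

Codon 1: GAA (Glu) → AAA (Lys) — missense.
Codon 2: AAA (Lys) → AAC (Asn) — missense.
Codon 3: CCC (Pro) → GCC (Ala) — missense.
Codon 4: AGG (Arg) → AGA (Arg) — synonymous.
Synonymous: 1 of 4.

1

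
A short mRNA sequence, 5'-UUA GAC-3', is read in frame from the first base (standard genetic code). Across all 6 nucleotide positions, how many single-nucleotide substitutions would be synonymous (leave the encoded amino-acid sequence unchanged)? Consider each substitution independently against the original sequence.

Codon 1 (UUA, Leu): 2 synonymous substitutions.
Codon 2 (GAC, Asp): 1 synonymous substitution.
Total: 2 + 1 = 3.

3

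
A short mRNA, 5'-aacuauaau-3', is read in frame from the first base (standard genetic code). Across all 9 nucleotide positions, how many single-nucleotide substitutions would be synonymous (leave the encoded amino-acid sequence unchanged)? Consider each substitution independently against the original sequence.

3

Codon 1 (AAC, Asn): 1 synonymous substitution.
Codon 2 (UAU, Tyr): 1 synonymous substitution.
Codon 3 (AAU, Asn): 1 synonymous substitution.
Total: 1 + 1 + 1 = 3.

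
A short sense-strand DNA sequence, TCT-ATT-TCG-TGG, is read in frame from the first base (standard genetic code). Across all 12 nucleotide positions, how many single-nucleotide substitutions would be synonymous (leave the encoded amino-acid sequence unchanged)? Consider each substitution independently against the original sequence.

8

Codon 1 (TCT, Ser): 3 synonymous substitutions.
Codon 2 (ATT, Ile): 2 synonymous substitutions.
Codon 3 (TCG, Ser): 3 synonymous substitutions.
Codon 4 (TGG, Trp): 0 synonymous substitutions.
Total: 3 + 2 + 3 + 0 = 8.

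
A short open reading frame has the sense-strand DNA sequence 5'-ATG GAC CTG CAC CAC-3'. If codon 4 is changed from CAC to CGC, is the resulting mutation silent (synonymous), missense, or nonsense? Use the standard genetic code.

Position 11 falls in codon 4: CAC → His.
After the substitution the codon is CGC → Arg.
His ≠ Arg, so this is a missense mutation.

missense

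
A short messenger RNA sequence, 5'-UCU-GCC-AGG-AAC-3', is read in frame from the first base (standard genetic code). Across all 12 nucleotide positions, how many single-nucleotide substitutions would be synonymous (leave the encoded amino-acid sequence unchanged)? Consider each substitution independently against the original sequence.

Codon 1 (UCU, Ser): 3 synonymous substitutions.
Codon 2 (GCC, Ala): 3 synonymous substitutions.
Codon 3 (AGG, Arg): 2 synonymous substitutions.
Codon 4 (AAC, Asn): 1 synonymous substitution.
Total: 3 + 3 + 2 + 1 = 9.

9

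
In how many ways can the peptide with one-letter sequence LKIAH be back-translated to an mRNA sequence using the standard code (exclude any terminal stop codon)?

288

Leu: 6 codons.
Lys: 2 codons.
Ile: 3 codons.
Ala: 4 codons.
His: 2 codons.
6 × 2 × 3 × 4 × 2 = 288.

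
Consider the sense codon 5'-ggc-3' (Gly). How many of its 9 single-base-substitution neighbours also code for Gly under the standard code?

3

Position 1: none → 0 synonymous.
Position 2: none → 0 synonymous.
Position 3: GGU, GGA, GGG → 3 synonymous.
Total: 0 + 0 + 3 = 3.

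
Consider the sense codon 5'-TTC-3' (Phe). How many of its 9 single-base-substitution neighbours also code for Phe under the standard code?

1

Position 1: none → 0 synonymous.
Position 2: none → 0 synonymous.
Position 3: TTT → 1 synonymous.
Total: 0 + 0 + 1 = 1.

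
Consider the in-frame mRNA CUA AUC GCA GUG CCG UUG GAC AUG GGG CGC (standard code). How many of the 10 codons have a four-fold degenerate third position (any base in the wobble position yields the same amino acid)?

6

Codon 1 CUA (Leu): third position 4-fold.
Codon 2 AUC (Ile): third position 3-fold.
Codon 3 GCA (Ala): third position 4-fold.
Codon 4 GUG (Val): third position 4-fold.
Codon 5 CCG (Pro): third position 4-fold.
Codon 6 UUG (Leu): third position 2-fold.
Codon 7 GAC (Asp): third position 2-fold.
Codon 8 AUG (Met): third position 1-fold.
Codon 9 GGG (Gly): third position 4-fold.
Codon 10 CGC (Arg): third position 4-fold.
Four-fold degenerate third positions: 6.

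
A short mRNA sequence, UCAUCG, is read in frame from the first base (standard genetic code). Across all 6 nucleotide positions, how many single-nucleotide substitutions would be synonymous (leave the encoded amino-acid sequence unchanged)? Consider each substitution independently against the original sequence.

Codon 1 (UCA, Ser): 3 synonymous substitutions.
Codon 2 (UCG, Ser): 3 synonymous substitutions.
Total: 3 + 3 = 6.

6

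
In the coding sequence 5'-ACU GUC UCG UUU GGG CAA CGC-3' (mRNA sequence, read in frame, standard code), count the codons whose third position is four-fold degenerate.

Codon 1 ACU (Thr): third position 4-fold.
Codon 2 GUC (Val): third position 4-fold.
Codon 3 UCG (Ser): third position 4-fold.
Codon 4 UUU (Phe): third position 2-fold.
Codon 5 GGG (Gly): third position 4-fold.
Codon 6 CAA (Gln): third position 2-fold.
Codon 7 CGC (Arg): third position 4-fold.
Four-fold degenerate third positions: 5.

5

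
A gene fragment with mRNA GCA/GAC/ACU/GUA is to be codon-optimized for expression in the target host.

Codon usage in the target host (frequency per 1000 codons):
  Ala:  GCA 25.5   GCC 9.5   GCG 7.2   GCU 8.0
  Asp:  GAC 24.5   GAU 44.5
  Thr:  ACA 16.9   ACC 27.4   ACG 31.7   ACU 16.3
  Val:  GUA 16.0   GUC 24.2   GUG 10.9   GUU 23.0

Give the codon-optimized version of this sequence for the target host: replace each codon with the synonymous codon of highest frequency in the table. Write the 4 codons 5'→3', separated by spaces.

GCA GAU ACG GUC

Codon 1 (Ala): best is GCA at 25.5.
Codon 2 (Asp): best is GAU at 44.5.
Codon 3 (Thr): best is ACG at 31.7.
Codon 4 (Val): best is GUC at 24.2.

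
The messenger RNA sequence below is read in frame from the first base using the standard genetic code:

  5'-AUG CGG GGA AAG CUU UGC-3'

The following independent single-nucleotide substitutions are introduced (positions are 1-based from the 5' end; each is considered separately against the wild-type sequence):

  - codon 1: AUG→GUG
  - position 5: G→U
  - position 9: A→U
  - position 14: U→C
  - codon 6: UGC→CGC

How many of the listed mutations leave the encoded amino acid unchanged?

Codon 1: AUG (Met) → GUG (Val) — missense.
Codon 2: CGG (Arg) → CUG (Leu) — missense.
Codon 3: GGA (Gly) → GGU (Gly) — synonymous.
Codon 5: CUU (Leu) → CCU (Pro) — missense.
Codon 6: UGC (Cys) → CGC (Arg) — missense.
Synonymous: 1 of 5.

1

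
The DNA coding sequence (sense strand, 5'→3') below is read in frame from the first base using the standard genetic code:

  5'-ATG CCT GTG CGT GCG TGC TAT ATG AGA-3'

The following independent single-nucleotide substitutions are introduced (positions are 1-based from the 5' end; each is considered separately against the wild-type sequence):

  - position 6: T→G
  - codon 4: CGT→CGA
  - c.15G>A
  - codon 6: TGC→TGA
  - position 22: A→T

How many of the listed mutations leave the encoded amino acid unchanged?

3

Codon 2: CCT (Pro) → CCG (Pro) — synonymous.
Codon 4: CGT (Arg) → CGA (Arg) — synonymous.
Codon 5: GCG (Ala) → GCA (Ala) — synonymous.
Codon 6: TGC (Cys) → TGA (Stop) — nonsense.
Codon 8: ATG (Met) → TTG (Leu) — missense.
Synonymous: 3 of 5.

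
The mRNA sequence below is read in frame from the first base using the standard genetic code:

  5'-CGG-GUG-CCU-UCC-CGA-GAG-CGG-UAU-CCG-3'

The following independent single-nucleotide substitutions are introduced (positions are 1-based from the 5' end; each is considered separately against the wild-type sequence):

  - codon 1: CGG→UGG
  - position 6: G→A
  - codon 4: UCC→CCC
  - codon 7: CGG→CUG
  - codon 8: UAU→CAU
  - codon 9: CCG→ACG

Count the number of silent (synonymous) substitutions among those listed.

1

Codon 1: CGG (Arg) → UGG (Trp) — missense.
Codon 2: GUG (Val) → GUA (Val) — synonymous.
Codon 4: UCC (Ser) → CCC (Pro) — missense.
Codon 7: CGG (Arg) → CUG (Leu) — missense.
Codon 8: UAU (Tyr) → CAU (His) — missense.
Codon 9: CCG (Pro) → ACG (Thr) — missense.
Synonymous: 1 of 6.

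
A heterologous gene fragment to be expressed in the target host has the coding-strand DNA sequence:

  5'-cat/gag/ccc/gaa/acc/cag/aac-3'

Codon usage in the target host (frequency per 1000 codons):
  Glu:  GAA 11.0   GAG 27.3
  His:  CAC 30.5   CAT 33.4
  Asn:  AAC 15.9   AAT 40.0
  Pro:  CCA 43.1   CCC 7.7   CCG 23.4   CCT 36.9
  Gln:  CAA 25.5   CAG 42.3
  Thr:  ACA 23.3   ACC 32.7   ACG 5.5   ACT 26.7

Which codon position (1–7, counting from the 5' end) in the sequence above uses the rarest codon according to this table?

Codon 1 CAT (His): 33.4 per 1000.
Codon 2 GAG (Glu): 27.3 per 1000.
Codon 3 CCC (Pro): 7.7 per 1000.
Codon 4 GAA (Glu): 11.0 per 1000.
Codon 5 ACC (Thr): 32.7 per 1000.
Codon 6 CAG (Gln): 42.3 per 1000.
Codon 7 AAC (Asn): 15.9 per 1000.
Lowest frequency is 7.7 at codon 3.

3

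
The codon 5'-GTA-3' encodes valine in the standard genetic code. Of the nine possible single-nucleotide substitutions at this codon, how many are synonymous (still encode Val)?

Position 1: none → 0 synonymous.
Position 2: none → 0 synonymous.
Position 3: GTT, GTC, GTG → 3 synonymous.
Total: 0 + 0 + 3 = 3.

3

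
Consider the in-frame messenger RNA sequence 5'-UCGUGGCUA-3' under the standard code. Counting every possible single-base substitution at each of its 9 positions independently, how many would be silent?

Codon 1 (UCG, Ser): 3 synonymous substitutions.
Codon 2 (UGG, Trp): 0 synonymous substitutions.
Codon 3 (CUA, Leu): 4 synonymous substitutions.
Total: 3 + 0 + 4 = 7.

7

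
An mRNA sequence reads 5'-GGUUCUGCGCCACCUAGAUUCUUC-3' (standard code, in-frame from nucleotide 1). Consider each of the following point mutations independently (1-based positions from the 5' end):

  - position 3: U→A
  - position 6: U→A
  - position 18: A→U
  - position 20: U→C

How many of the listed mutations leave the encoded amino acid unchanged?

2

Codon 1: GGU (Gly) → GGA (Gly) — synonymous.
Codon 2: UCU (Ser) → UCA (Ser) — synonymous.
Codon 6: AGA (Arg) → AGU (Ser) — missense.
Codon 7: UUC (Phe) → UCC (Ser) — missense.
Synonymous: 2 of 4.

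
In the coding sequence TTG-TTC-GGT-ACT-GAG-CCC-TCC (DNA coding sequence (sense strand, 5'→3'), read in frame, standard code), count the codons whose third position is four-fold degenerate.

4

Codon 1 TTG (Leu): third position 2-fold.
Codon 2 TTC (Phe): third position 2-fold.
Codon 3 GGT (Gly): third position 4-fold.
Codon 4 ACT (Thr): third position 4-fold.
Codon 5 GAG (Glu): third position 2-fold.
Codon 6 CCC (Pro): third position 4-fold.
Codon 7 TCC (Ser): third position 4-fold.
Four-fold degenerate third positions: 4.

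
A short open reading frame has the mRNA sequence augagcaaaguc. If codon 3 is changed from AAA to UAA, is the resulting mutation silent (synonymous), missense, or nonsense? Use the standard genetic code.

nonsense

Position 7 falls in codon 3: AAA → Lys.
After the substitution the codon is UAA → Stop.
The new codon is a stop codon, so this is a nonsense mutation.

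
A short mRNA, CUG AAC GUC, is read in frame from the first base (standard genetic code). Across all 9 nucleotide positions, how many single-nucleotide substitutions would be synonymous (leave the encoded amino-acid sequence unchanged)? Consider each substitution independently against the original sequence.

8

Codon 1 (CUG, Leu): 4 synonymous substitutions.
Codon 2 (AAC, Asn): 1 synonymous substitution.
Codon 3 (GUC, Val): 3 synonymous substitutions.
Total: 4 + 1 + 3 = 8.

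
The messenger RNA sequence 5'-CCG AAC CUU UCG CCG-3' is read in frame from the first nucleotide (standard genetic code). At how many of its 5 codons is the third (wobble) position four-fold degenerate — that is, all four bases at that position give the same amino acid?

Codon 1 CCG (Pro): third position 4-fold.
Codon 2 AAC (Asn): third position 2-fold.
Codon 3 CUU (Leu): third position 4-fold.
Codon 4 UCG (Ser): third position 4-fold.
Codon 5 CCG (Pro): third position 4-fold.
Four-fold degenerate third positions: 4.

4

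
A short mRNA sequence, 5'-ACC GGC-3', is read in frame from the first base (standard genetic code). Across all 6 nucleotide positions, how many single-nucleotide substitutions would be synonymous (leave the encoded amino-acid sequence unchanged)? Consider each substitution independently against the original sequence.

Codon 1 (ACC, Thr): 3 synonymous substitutions.
Codon 2 (GGC, Gly): 3 synonymous substitutions.
Total: 3 + 3 = 6.

6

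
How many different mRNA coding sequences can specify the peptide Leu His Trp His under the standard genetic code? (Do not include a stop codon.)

Leu: 6 codons.
His: 2 codons.
Trp: 1 codon.
His: 2 codons.
6 × 2 × 1 × 2 = 24.

24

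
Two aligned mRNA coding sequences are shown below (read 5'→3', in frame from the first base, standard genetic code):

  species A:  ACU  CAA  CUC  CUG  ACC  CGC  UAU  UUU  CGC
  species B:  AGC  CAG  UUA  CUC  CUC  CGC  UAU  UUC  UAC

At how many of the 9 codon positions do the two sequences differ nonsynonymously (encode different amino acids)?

3

Codon 1: ACU Thr / AGC Ser — nonsynonymous.
Codon 2: CAA Gln / CAG Gln — synonymous.
Codon 3: CUC Leu / UUA Leu — synonymous.
Codon 4: CUG Leu / CUC Leu — synonymous.
Codon 5: ACC Thr / CUC Leu — nonsynonymous.
Codon 6: CGC Arg / CGC Arg — identical.
Codon 7: UAU Tyr / UAU Tyr — identical.
Codon 8: UUU Phe / UUC Phe — synonymous.
Codon 9: CGC Arg / UAC Tyr — nonsynonymous.
Nonsynonymous differences: 3.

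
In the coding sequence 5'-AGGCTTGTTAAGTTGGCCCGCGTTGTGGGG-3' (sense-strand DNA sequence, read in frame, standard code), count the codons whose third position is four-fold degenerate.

Codon 1 AGG (Arg): third position 2-fold.
Codon 2 CTT (Leu): third position 4-fold.
Codon 3 GTT (Val): third position 4-fold.
Codon 4 AAG (Lys): third position 2-fold.
Codon 5 TTG (Leu): third position 2-fold.
Codon 6 GCC (Ala): third position 4-fold.
Codon 7 CGC (Arg): third position 4-fold.
Codon 8 GTT (Val): third position 4-fold.
Codon 9 GTG (Val): third position 4-fold.
Codon 10 GGG (Gly): third position 4-fold.
Four-fold degenerate third positions: 7.

7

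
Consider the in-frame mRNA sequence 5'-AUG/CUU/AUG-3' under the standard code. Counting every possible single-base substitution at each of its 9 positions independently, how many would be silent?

Codon 1 (AUG, Met): 0 synonymous substitutions.
Codon 2 (CUU, Leu): 3 synonymous substitutions.
Codon 3 (AUG, Met): 0 synonymous substitutions.
Total: 0 + 3 + 0 = 3.

3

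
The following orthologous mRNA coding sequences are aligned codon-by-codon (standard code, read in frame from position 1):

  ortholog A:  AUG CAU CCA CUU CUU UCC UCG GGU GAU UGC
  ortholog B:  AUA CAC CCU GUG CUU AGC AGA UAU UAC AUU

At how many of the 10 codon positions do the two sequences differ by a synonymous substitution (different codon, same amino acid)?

Codon 1: AUG Met / AUA Ile — nonsynonymous.
Codon 2: CAU His / CAC His — synonymous.
Codon 3: CCA Pro / CCU Pro — synonymous.
Codon 4: CUU Leu / GUG Val — nonsynonymous.
Codon 5: CUU Leu / CUU Leu — identical.
Codon 6: UCC Ser / AGC Ser — synonymous.
Codon 7: UCG Ser / AGA Arg — nonsynonymous.
Codon 8: GGU Gly / UAU Tyr — nonsynonymous.
Codon 9: GAU Asp / UAC Tyr — nonsynonymous.
Codon 10: UGC Cys / AUU Ile — nonsynonymous.
Synonymous differences: 3.

3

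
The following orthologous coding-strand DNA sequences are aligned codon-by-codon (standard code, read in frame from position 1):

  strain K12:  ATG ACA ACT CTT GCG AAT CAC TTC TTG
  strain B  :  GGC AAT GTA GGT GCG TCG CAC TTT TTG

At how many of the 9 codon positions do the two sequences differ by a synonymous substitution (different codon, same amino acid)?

Codon 1: ATG Met / GGC Gly — nonsynonymous.
Codon 2: ACA Thr / AAT Asn — nonsynonymous.
Codon 3: ACT Thr / GTA Val — nonsynonymous.
Codon 4: CTT Leu / GGT Gly — nonsynonymous.
Codon 5: GCG Ala / GCG Ala — identical.
Codon 6: AAT Asn / TCG Ser — nonsynonymous.
Codon 7: CAC His / CAC His — identical.
Codon 8: TTC Phe / TTT Phe — synonymous.
Codon 9: TTG Leu / TTG Leu — identical.
Synonymous differences: 1.

1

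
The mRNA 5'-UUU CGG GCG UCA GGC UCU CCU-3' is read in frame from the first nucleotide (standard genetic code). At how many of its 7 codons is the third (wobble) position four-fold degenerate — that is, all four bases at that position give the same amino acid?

6

Codon 1 UUU (Phe): third position 2-fold.
Codon 2 CGG (Arg): third position 4-fold.
Codon 3 GCG (Ala): third position 4-fold.
Codon 4 UCA (Ser): third position 4-fold.
Codon 5 GGC (Gly): third position 4-fold.
Codon 6 UCU (Ser): third position 4-fold.
Codon 7 CCU (Pro): third position 4-fold.
Four-fold degenerate third positions: 6.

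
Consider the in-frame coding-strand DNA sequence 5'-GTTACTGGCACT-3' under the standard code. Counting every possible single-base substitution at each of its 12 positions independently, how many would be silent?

12

Codon 1 (GTT, Val): 3 synonymous substitutions.
Codon 2 (ACT, Thr): 3 synonymous substitutions.
Codon 3 (GGC, Gly): 3 synonymous substitutions.
Codon 4 (ACT, Thr): 3 synonymous substitutions.
Total: 3 + 3 + 3 + 3 = 12.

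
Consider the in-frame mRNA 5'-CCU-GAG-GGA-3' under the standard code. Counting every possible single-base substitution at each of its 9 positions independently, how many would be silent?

Codon 1 (CCU, Pro): 3 synonymous substitutions.
Codon 2 (GAG, Glu): 1 synonymous substitution.
Codon 3 (GGA, Gly): 3 synonymous substitutions.
Total: 3 + 1 + 3 = 7.

7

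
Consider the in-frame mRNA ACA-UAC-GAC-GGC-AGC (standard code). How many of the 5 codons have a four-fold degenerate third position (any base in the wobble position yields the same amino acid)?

Codon 1 ACA (Thr): third position 4-fold.
Codon 2 UAC (Tyr): third position 2-fold.
Codon 3 GAC (Asp): third position 2-fold.
Codon 4 GGC (Gly): third position 4-fold.
Codon 5 AGC (Ser): third position 2-fold.
Four-fold degenerate third positions: 2.

2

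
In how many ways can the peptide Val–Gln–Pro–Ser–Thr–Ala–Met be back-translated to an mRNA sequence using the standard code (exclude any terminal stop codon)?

Val: 4 codons.
Gln: 2 codons.
Pro: 4 codons.
Ser: 6 codons.
Thr: 4 codons.
Ala: 4 codons.
Met: 1 codon.
4 × 2 × 4 × 6 × 4 × 4 × 1 = 3072.

3072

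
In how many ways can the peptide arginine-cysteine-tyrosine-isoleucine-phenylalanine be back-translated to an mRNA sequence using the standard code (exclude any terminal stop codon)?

Arg: 6 codons.
Cys: 2 codons.
Tyr: 2 codons.
Ile: 3 codons.
Phe: 2 codons.
6 × 2 × 2 × 3 × 2 = 144.

144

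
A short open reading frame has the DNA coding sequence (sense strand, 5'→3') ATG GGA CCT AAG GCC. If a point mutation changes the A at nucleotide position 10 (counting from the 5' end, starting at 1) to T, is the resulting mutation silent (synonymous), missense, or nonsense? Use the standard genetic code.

nonsense

Position 10 falls in codon 4: AAG → Lys.
After the substitution the codon is TAG → Stop.
The new codon is a stop codon, so this is a nonsense mutation.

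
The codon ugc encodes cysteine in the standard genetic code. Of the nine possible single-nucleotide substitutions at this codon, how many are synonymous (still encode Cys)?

1

Position 1: none → 0 synonymous.
Position 2: none → 0 synonymous.
Position 3: UGU → 1 synonymous.
Total: 0 + 0 + 1 = 1.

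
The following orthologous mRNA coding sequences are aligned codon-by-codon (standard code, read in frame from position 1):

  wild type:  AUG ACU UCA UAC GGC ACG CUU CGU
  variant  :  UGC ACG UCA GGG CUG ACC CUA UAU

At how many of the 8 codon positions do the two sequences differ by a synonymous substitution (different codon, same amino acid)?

Codon 1: AUG Met / UGC Cys — nonsynonymous.
Codon 2: ACU Thr / ACG Thr — synonymous.
Codon 3: UCA Ser / UCA Ser — identical.
Codon 4: UAC Tyr / GGG Gly — nonsynonymous.
Codon 5: GGC Gly / CUG Leu — nonsynonymous.
Codon 6: ACG Thr / ACC Thr — synonymous.
Codon 7: CUU Leu / CUA Leu — synonymous.
Codon 8: CGU Arg / UAU Tyr — nonsynonymous.
Synonymous differences: 3.

3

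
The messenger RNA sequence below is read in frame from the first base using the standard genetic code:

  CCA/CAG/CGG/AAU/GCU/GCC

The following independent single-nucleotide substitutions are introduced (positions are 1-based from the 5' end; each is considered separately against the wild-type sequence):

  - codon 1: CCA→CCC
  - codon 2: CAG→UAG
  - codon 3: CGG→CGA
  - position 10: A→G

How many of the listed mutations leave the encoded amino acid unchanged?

2

Codon 1: CCA (Pro) → CCC (Pro) — synonymous.
Codon 2: CAG (Gln) → UAG (Stop) — nonsense.
Codon 3: CGG (Arg) → CGA (Arg) — synonymous.
Codon 4: AAU (Asn) → GAU (Asp) — missense.
Synonymous: 2 of 4.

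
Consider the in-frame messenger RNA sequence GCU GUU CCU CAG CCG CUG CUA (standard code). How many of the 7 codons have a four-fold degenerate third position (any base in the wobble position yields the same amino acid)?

6

Codon 1 GCU (Ala): third position 4-fold.
Codon 2 GUU (Val): third position 4-fold.
Codon 3 CCU (Pro): third position 4-fold.
Codon 4 CAG (Gln): third position 2-fold.
Codon 5 CCG (Pro): third position 4-fold.
Codon 6 CUG (Leu): third position 4-fold.
Codon 7 CUA (Leu): third position 4-fold.
Four-fold degenerate third positions: 6.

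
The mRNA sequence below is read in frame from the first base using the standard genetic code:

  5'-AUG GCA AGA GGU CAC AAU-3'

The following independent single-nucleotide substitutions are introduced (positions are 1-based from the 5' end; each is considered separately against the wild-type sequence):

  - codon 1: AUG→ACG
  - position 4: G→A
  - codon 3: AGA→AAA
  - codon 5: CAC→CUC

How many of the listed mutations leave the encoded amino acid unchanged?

Codon 1: AUG (Met) → ACG (Thr) — missense.
Codon 2: GCA (Ala) → ACA (Thr) — missense.
Codon 3: AGA (Arg) → AAA (Lys) — missense.
Codon 5: CAC (His) → CUC (Leu) — missense.
Synonymous: 0 of 4.

0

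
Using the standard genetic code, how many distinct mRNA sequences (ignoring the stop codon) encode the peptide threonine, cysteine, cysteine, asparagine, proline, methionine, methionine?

128

Thr: 4 codons.
Cys: 2 codons.
Cys: 2 codons.
Asn: 2 codons.
Pro: 4 codons.
Met: 1 codon.
Met: 1 codon.
4 × 2 × 2 × 2 × 4 × 1 × 1 = 128.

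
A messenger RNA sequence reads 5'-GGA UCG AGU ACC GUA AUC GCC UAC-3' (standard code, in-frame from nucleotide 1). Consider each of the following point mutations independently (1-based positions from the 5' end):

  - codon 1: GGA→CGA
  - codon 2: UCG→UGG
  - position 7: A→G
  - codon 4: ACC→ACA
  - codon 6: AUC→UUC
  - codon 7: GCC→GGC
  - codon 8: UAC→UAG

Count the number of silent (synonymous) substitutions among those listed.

1

Codon 1: GGA (Gly) → CGA (Arg) — missense.
Codon 2: UCG (Ser) → UGG (Trp) — missense.
Codon 3: AGU (Ser) → GGU (Gly) — missense.
Codon 4: ACC (Thr) → ACA (Thr) — synonymous.
Codon 6: AUC (Ile) → UUC (Phe) — missense.
Codon 7: GCC (Ala) → GGC (Gly) — missense.
Codon 8: UAC (Tyr) → UAG (Stop) — nonsense.
Synonymous: 1 of 7.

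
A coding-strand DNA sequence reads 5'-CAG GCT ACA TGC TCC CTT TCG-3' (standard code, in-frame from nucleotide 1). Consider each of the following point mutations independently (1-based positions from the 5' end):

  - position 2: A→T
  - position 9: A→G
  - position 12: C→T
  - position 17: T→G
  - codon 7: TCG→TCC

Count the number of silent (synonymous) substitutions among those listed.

3

Codon 1: CAG (Gln) → CTG (Leu) — missense.
Codon 3: ACA (Thr) → ACG (Thr) — synonymous.
Codon 4: TGC (Cys) → TGT (Cys) — synonymous.
Codon 6: CTT (Leu) → CGT (Arg) — missense.
Codon 7: TCG (Ser) → TCC (Ser) — synonymous.
Synonymous: 3 of 5.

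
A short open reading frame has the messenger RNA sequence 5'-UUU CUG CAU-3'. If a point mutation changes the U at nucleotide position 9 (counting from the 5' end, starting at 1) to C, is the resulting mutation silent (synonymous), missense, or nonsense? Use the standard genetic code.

Position 9 falls in codon 3: CAU → His.
After the substitution the codon is CAC → His.
Both encode His, so the change is synonymous.

silent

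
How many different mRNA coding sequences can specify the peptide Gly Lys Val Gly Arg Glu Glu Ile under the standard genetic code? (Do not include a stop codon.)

9216

Gly: 4 codons.
Lys: 2 codons.
Val: 4 codons.
Gly: 4 codons.
Arg: 6 codons.
Glu: 2 codons.
Glu: 2 codons.
Ile: 3 codons.
4 × 2 × 4 × 4 × 6 × 2 × 2 × 3 = 9216.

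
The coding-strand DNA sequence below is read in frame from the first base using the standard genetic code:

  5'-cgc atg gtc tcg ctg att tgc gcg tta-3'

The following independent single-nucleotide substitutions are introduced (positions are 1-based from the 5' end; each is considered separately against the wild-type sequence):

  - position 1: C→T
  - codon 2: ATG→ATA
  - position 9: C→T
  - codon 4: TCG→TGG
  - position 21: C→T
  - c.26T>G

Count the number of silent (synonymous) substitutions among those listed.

2

Codon 1: CGC (Arg) → TGC (Cys) — missense.
Codon 2: ATG (Met) → ATA (Ile) — missense.
Codon 3: GTC (Val) → GTT (Val) — synonymous.
Codon 4: TCG (Ser) → TGG (Trp) — missense.
Codon 7: TGC (Cys) → TGT (Cys) — synonymous.
Codon 9: TTA (Leu) → TGA (Stop) — nonsense.
Synonymous: 2 of 6.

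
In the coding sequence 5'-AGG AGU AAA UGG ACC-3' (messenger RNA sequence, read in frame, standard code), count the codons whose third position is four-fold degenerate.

Codon 1 AGG (Arg): third position 2-fold.
Codon 2 AGU (Ser): third position 2-fold.
Codon 3 AAA (Lys): third position 2-fold.
Codon 4 UGG (Trp): third position 1-fold.
Codon 5 ACC (Thr): third position 4-fold.
Four-fold degenerate third positions: 1.

1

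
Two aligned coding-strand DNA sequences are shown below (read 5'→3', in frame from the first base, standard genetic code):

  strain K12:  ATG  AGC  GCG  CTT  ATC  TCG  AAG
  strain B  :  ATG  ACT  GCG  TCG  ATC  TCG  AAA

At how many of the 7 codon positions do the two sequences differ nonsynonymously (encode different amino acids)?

Codon 1: ATG Met / ATG Met — identical.
Codon 2: AGC Ser / ACT Thr — nonsynonymous.
Codon 3: GCG Ala / GCG Ala — identical.
Codon 4: CTT Leu / TCG Ser — nonsynonymous.
Codon 5: ATC Ile / ATC Ile — identical.
Codon 6: TCG Ser / TCG Ser — identical.
Codon 7: AAG Lys / AAA Lys — synonymous.
Nonsynonymous differences: 2.

2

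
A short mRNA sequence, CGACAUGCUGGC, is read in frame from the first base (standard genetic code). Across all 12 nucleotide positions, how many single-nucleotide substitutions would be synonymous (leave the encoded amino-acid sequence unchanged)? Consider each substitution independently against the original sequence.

Codon 1 (CGA, Arg): 4 synonymous substitutions.
Codon 2 (CAU, His): 1 synonymous substitution.
Codon 3 (GCU, Ala): 3 synonymous substitutions.
Codon 4 (GGC, Gly): 3 synonymous substitutions.
Total: 4 + 1 + 3 + 3 = 11.

11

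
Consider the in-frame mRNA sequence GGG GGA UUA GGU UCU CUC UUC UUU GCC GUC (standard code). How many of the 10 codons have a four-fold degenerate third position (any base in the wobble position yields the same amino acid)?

Codon 1 GGG (Gly): third position 4-fold.
Codon 2 GGA (Gly): third position 4-fold.
Codon 3 UUA (Leu): third position 2-fold.
Codon 4 GGU (Gly): third position 4-fold.
Codon 5 UCU (Ser): third position 4-fold.
Codon 6 CUC (Leu): third position 4-fold.
Codon 7 UUC (Phe): third position 2-fold.
Codon 8 UUU (Phe): third position 2-fold.
Codon 9 GCC (Ala): third position 4-fold.
Codon 10 GUC (Val): third position 4-fold.
Four-fold degenerate third positions: 7.

7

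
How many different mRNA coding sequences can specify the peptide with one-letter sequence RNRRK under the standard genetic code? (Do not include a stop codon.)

Arg: 6 codons.
Asn: 2 codons.
Arg: 6 codons.
Arg: 6 codons.
Lys: 2 codons.
6 × 2 × 6 × 6 × 2 = 864.

864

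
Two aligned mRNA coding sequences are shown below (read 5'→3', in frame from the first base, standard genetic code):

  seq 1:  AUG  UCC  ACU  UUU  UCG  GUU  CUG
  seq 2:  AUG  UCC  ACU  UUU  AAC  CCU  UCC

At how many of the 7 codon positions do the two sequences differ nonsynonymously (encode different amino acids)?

3

Codon 1: AUG Met / AUG Met — identical.
Codon 2: UCC Ser / UCC Ser — identical.
Codon 3: ACU Thr / ACU Thr — identical.
Codon 4: UUU Phe / UUU Phe — identical.
Codon 5: UCG Ser / AAC Asn — nonsynonymous.
Codon 6: GUU Val / CCU Pro — nonsynonymous.
Codon 7: CUG Leu / UCC Ser — nonsynonymous.
Nonsynonymous differences: 3.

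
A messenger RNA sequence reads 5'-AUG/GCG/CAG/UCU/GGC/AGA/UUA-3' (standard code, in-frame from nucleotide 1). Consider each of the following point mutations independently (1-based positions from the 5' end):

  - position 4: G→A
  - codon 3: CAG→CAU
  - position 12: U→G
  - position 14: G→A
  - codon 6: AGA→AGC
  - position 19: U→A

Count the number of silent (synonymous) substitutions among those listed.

Codon 2: GCG (Ala) → ACG (Thr) — missense.
Codon 3: CAG (Gln) → CAU (His) — missense.
Codon 4: UCU (Ser) → UCG (Ser) — synonymous.
Codon 5: GGC (Gly) → GAC (Asp) — missense.
Codon 6: AGA (Arg) → AGC (Ser) — missense.
Codon 7: UUA (Leu) → AUA (Ile) — missense.
Synonymous: 1 of 6.

1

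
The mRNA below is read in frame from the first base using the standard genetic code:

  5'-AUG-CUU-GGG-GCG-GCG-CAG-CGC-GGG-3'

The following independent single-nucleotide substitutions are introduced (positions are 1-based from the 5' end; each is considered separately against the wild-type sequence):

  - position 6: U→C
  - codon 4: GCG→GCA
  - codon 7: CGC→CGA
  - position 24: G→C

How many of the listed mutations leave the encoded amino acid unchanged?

Codon 2: CUU (Leu) → CUC (Leu) — synonymous.
Codon 4: GCG (Ala) → GCA (Ala) — synonymous.
Codon 7: CGC (Arg) → CGA (Arg) — synonymous.
Codon 8: GGG (Gly) → GGC (Gly) — synonymous.
Synonymous: 4 of 4.

4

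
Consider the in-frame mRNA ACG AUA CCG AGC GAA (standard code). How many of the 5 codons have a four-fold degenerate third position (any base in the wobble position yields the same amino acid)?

2

Codon 1 ACG (Thr): third position 4-fold.
Codon 2 AUA (Ile): third position 3-fold.
Codon 3 CCG (Pro): third position 4-fold.
Codon 4 AGC (Ser): third position 2-fold.
Codon 5 GAA (Glu): third position 2-fold.
Four-fold degenerate third positions: 2.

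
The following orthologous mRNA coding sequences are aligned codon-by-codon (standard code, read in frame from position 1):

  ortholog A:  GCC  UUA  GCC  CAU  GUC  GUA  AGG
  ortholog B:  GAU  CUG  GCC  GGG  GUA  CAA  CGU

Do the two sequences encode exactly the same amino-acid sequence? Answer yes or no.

no

Codon 1: GCC Ala / GAU Asp — nonsynonymous.
Codon 2: UUA Leu / CUG Leu — synonymous.
Codon 3: GCC Ala / GCC Ala — identical.
Codon 4: CAU His / GGG Gly — nonsynonymous.
Codon 5: GUC Val / GUA Val — synonymous.
Codon 6: GUA Val / CAA Gln — nonsynonymous.
Codon 7: AGG Arg / CGU Arg — synonymous.
Nonsynonymous differences: 3 → different protein.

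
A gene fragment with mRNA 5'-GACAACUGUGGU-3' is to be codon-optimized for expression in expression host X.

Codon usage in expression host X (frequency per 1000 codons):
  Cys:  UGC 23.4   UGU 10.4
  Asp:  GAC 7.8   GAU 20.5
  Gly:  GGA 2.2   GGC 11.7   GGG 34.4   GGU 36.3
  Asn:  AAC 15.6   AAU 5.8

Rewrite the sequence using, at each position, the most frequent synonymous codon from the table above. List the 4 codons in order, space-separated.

GAU AAC UGC GGU

Codon 1 (Asp): best is GAU at 20.5.
Codon 2 (Asn): best is AAC at 15.6.
Codon 3 (Cys): best is UGC at 23.4.
Codon 4 (Gly): best is GGU at 36.3.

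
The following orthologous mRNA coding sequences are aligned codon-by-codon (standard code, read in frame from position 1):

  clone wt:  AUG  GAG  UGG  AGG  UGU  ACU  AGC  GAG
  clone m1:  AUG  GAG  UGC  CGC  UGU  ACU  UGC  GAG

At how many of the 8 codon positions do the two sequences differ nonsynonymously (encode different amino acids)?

2

Codon 1: AUG Met / AUG Met — identical.
Codon 2: GAG Glu / GAG Glu — identical.
Codon 3: UGG Trp / UGC Cys — nonsynonymous.
Codon 4: AGG Arg / CGC Arg — synonymous.
Codon 5: UGU Cys / UGU Cys — identical.
Codon 6: ACU Thr / ACU Thr — identical.
Codon 7: AGC Ser / UGC Cys — nonsynonymous.
Codon 8: GAG Glu / GAG Glu — identical.
Nonsynonymous differences: 2.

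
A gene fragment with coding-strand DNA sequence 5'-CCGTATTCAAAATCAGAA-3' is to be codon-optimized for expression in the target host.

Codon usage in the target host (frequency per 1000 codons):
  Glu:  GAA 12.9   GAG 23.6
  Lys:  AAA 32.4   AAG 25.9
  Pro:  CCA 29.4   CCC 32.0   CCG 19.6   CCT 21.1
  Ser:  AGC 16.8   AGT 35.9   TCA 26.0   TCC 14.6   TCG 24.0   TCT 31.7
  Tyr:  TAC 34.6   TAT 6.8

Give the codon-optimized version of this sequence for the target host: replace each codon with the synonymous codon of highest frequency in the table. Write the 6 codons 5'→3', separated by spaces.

Codon 1 (Pro): best is CCC at 32.0.
Codon 2 (Tyr): best is TAC at 34.6.
Codon 3 (Ser): best is AGT at 35.9.
Codon 4 (Lys): best is AAA at 32.4.
Codon 5 (Ser): best is AGT at 35.9.
Codon 6 (Glu): best is GAG at 23.6.

CCC TAC AGT AAA AGT GAG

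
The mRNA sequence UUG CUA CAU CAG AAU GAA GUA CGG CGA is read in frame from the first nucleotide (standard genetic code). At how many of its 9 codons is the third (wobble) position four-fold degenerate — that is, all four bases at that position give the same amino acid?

4

Codon 1 UUG (Leu): third position 2-fold.
Codon 2 CUA (Leu): third position 4-fold.
Codon 3 CAU (His): third position 2-fold.
Codon 4 CAG (Gln): third position 2-fold.
Codon 5 AAU (Asn): third position 2-fold.
Codon 6 GAA (Glu): third position 2-fold.
Codon 7 GUA (Val): third position 4-fold.
Codon 8 CGG (Arg): third position 4-fold.
Codon 9 CGA (Arg): third position 4-fold.
Four-fold degenerate third positions: 4.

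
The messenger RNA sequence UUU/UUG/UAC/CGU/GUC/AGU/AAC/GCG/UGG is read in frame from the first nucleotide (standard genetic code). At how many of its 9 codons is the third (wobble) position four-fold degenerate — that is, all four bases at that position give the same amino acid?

3

Codon 1 UUU (Phe): third position 2-fold.
Codon 2 UUG (Leu): third position 2-fold.
Codon 3 UAC (Tyr): third position 2-fold.
Codon 4 CGU (Arg): third position 4-fold.
Codon 5 GUC (Val): third position 4-fold.
Codon 6 AGU (Ser): third position 2-fold.
Codon 7 AAC (Asn): third position 2-fold.
Codon 8 GCG (Ala): third position 4-fold.
Codon 9 UGG (Trp): third position 1-fold.
Four-fold degenerate third positions: 3.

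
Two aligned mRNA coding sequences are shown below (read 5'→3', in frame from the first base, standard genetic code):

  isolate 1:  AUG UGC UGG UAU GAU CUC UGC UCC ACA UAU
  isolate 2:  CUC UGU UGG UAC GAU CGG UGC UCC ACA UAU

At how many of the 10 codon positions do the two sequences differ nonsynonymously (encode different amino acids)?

Codon 1: AUG Met / CUC Leu — nonsynonymous.
Codon 2: UGC Cys / UGU Cys — synonymous.
Codon 3: UGG Trp / UGG Trp — identical.
Codon 4: UAU Tyr / UAC Tyr — synonymous.
Codon 5: GAU Asp / GAU Asp — identical.
Codon 6: CUC Leu / CGG Arg — nonsynonymous.
Codon 7: UGC Cys / UGC Cys — identical.
Codon 8: UCC Ser / UCC Ser — identical.
Codon 9: ACA Thr / ACA Thr — identical.
Codon 10: UAU Tyr / UAU Tyr — identical.
Nonsynonymous differences: 2.

2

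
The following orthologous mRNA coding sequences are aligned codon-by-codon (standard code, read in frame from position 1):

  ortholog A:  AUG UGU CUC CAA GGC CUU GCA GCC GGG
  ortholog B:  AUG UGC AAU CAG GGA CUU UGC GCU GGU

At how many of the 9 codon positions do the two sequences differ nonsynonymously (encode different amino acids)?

Codon 1: AUG Met / AUG Met — identical.
Codon 2: UGU Cys / UGC Cys — synonymous.
Codon 3: CUC Leu / AAU Asn — nonsynonymous.
Codon 4: CAA Gln / CAG Gln — synonymous.
Codon 5: GGC Gly / GGA Gly — synonymous.
Codon 6: CUU Leu / CUU Leu — identical.
Codon 7: GCA Ala / UGC Cys — nonsynonymous.
Codon 8: GCC Ala / GCU Ala — synonymous.
Codon 9: GGG Gly / GGU Gly — synonymous.
Nonsynonymous differences: 2.

2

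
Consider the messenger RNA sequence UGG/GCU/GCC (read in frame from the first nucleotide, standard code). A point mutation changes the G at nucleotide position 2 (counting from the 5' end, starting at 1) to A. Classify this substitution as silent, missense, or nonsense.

Position 2 falls in codon 1: UGG → Trp.
After the substitution the codon is UAG → Stop.
The new codon is a stop codon, so this is a nonsense mutation.

nonsense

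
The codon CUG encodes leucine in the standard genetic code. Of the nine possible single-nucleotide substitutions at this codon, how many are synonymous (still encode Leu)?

4

Position 1: UUG → 1 synonymous.
Position 2: none → 0 synonymous.
Position 3: CUU, CUC, CUA → 3 synonymous.
Total: 1 + 0 + 3 = 4.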